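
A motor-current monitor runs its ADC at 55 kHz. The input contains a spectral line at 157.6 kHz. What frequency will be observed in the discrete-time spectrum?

7.4 kHz

157.6 kHz mod fs = 47.6 kHz.
47.6 kHz > fs/2 = 27.5 kHz, folds to fs − 47.6 kHz = 7.4 kHz.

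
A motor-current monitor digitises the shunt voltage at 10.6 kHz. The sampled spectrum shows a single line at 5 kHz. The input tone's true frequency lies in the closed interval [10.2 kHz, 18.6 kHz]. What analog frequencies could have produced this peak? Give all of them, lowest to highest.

15.6 kHz, 16.2 kHz

Frequencies that alias to 5 kHz are k·fs ± 5 kHz for integer k ≥ 0.
k=0: 5 kHz.
k=1: 5.6 kHz, 15.6 kHz.
k=2: 16.2 kHz, 26.2 kHz.
k=3: 26.8 kHz, 36.8 kHz.
Within [10.2 kHz, 18.6 kHz]: 15.6 kHz, 16.2 kHz.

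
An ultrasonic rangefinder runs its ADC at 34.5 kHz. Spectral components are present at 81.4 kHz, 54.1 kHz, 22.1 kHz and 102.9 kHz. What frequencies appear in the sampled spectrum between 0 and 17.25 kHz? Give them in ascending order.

fs/2 = 17.25 kHz.
81.4 kHz mod fs = 12.4 kHz.
12.4 kHz ≤ fs/2 = 17.25 kHz, appears at 12.4 kHz.
54.1 kHz mod fs = 19.6 kHz.
19.6 kHz > fs/2 = 17.25 kHz, folds to fs − 19.6 kHz = 14.9 kHz.
22.1 kHz > fs/2 = 17.25 kHz, folds to fs − 22.1 kHz = 12.4 kHz.
102.9 kHz mod fs = 33.9 kHz.
33.9 kHz > fs/2 = 17.25 kHz, folds to fs − 33.9 kHz = 0.6 kHz.
Distinct values: {0.6 kHz, 12.4 kHz, 14.9 kHz}.

0.6 kHz, 12.4 kHz, 14.9 kHz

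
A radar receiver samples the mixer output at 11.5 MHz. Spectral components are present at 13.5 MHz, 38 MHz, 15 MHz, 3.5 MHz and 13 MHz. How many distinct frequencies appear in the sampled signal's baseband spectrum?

3

fs/2 = 5.75 MHz.
13.5 MHz mod fs = 2 MHz.
2 MHz ≤ fs/2 = 5.75 MHz, appears at 2 MHz.
38 MHz mod fs = 3.5 MHz.
3.5 MHz ≤ fs/2 = 5.75 MHz, appears at 3.5 MHz.
15 MHz mod fs = 3.5 MHz.
3.5 MHz ≤ fs/2 = 5.75 MHz, appears at 3.5 MHz.
3.5 MHz ≤ fs/2 = 5.75 MHz, passes unchanged.
13 MHz mod fs = 1.5 MHz.
1.5 MHz ≤ fs/2 = 5.75 MHz, appears at 1.5 MHz.
Distinct values: {1.5 MHz, 2 MHz, 3.5 MHz} → 3.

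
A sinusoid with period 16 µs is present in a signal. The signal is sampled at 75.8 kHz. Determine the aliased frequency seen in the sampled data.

13.3 kHz

T = 16 µs → f = 1/T = 62.5 kHz.
62.5 kHz > fs/2 = 37.9 kHz, folds to fs − 62.5 kHz = 13.3 kHz.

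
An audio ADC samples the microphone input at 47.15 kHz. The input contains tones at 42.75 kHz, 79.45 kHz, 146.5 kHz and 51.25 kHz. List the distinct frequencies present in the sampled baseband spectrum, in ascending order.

fs/2 = 23.575 kHz.
42.75 kHz > fs/2 = 23.575 kHz, folds to fs − 42.75 kHz = 4.4 kHz.
79.45 kHz mod fs = 32.3 kHz.
32.3 kHz > fs/2 = 23.575 kHz, folds to fs − 32.3 kHz = 14.85 kHz.
146.5 kHz mod fs = 5.05 kHz.
5.05 kHz ≤ fs/2 = 23.575 kHz, appears at 5.05 kHz.
51.25 kHz mod fs = 4.1 kHz.
4.1 kHz ≤ fs/2 = 23.575 kHz, appears at 4.1 kHz.
Distinct values: {4.1 kHz, 4.4 kHz, 5.05 kHz, 14.85 kHz}.

4.1 kHz, 4.4 kHz, 5.05 kHz, 14.85 kHz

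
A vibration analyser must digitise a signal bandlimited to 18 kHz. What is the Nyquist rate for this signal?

36 kHz

Nyquist rate = 2 × 18 kHz = 36 kHz.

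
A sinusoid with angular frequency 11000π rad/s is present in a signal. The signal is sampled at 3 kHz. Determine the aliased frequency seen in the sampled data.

ω = 11000π rad/s → f = ω/(2π) = 5500 Hz = 5.5 kHz.
5.5 kHz mod fs = 2.5 kHz.
2.5 kHz > fs/2 = 1.5 kHz, folds to fs − 2.5 kHz = 0.5 kHz.

0.5 kHz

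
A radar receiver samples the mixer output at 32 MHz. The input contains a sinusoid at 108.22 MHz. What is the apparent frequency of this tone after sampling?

12.22 MHz

108.22 MHz mod fs = 12.22 MHz.
12.22 MHz ≤ fs/2 = 16 MHz, appears at 12.22 MHz.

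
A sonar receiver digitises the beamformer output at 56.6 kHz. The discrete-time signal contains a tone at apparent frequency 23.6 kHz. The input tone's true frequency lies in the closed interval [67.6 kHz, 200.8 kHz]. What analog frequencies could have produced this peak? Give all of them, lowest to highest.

80.2 kHz, 89.6 kHz, 136.8 kHz, 146.2 kHz, 193.4 kHz

Frequencies that alias to 23.6 kHz are k·fs ± 23.6 kHz for integer k ≥ 0.
k=0: 23.6 kHz.
k=1: 33 kHz, 80.2 kHz.
k=2: 89.6 kHz, 136.8 kHz.
k=3: 146.2 kHz, 193.4 kHz.
k=4: 202.8 kHz, 250 kHz.
Within [67.6 kHz, 200.8 kHz]: 80.2 kHz, 89.6 kHz, 136.8 kHz, 146.2 kHz, 193.4 kHz.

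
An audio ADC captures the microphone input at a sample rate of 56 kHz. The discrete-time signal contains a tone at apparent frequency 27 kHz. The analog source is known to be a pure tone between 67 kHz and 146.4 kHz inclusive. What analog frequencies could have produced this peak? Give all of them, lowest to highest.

83 kHz, 85 kHz, 139 kHz, 141 kHz

Frequencies that alias to 27 kHz are k·fs ± 27 kHz for integer k ≥ 0.
k=0: 27 kHz.
k=1: 29 kHz, 83 kHz.
k=2: 85 kHz, 139 kHz.
k=3: 141 kHz, 195 kHz.
k=4: 197 kHz, 251 kHz.
Within [67 kHz, 146.4 kHz]: 83 kHz, 85 kHz, 139 kHz, 141 kHz.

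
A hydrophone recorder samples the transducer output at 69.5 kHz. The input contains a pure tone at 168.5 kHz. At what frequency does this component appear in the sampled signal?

168.5 kHz mod fs = 29.5 kHz.
29.5 kHz ≤ fs/2 = 34.75 kHz, appears at 29.5 kHz.

29.5 kHz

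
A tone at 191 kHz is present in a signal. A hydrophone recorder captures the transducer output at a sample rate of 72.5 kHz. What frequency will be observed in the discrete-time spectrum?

191 kHz mod fs = 46 kHz.
46 kHz > fs/2 = 36.25 kHz, folds to fs − 46 kHz = 26.5 kHz.

26.5 kHz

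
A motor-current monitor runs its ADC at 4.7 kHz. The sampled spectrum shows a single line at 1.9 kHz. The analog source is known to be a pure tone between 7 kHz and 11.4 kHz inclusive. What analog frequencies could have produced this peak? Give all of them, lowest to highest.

7.5 kHz, 11.3 kHz

Frequencies that alias to 1.9 kHz are k·fs ± 1.9 kHz for integer k ≥ 0.
k=0: 1.9 kHz.
k=1: 2.8 kHz, 6.6 kHz.
k=2: 7.5 kHz, 11.3 kHz.
k=3: 12.2 kHz, 16 kHz.
Within [7 kHz, 11.4 kHz]: 7.5 kHz, 11.3 kHz.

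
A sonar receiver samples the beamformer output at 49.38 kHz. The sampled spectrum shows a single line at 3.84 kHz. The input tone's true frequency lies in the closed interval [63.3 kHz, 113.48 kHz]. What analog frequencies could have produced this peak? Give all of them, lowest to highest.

94.92 kHz, 102.6 kHz

Frequencies that alias to 3.84 kHz are k·fs ± 3.84 kHz for integer k ≥ 0.
k=0: 3.84 kHz.
k=1: 45.54 kHz, 53.22 kHz.
k=2: 94.92 kHz, 102.6 kHz.
k=3: 144.3 kHz, 151.98 kHz.
Within [63.3 kHz, 113.48 kHz]: 94.92 kHz, 102.6 kHz.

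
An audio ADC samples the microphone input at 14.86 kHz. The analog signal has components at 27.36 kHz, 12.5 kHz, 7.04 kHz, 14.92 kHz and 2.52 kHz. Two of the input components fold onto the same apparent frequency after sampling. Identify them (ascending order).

fs/2 = 7.43 kHz.
27.36 kHz mod fs = 12.5 kHz.
12.5 kHz > fs/2 = 7.43 kHz, folds to fs − 12.5 kHz = 2.36 kHz.
12.5 kHz > fs/2 = 7.43 kHz, folds to fs − 12.5 kHz = 2.36 kHz.
7.04 kHz ≤ fs/2 = 7.43 kHz, passes unchanged.
14.92 kHz mod fs = 0.06 kHz.
0.06 kHz ≤ fs/2 = 7.43 kHz, appears at 0.06 kHz.
2.52 kHz ≤ fs/2 = 7.43 kHz, passes unchanged.
12.5 kHz and 27.36 kHz both map to 2.36 kHz.

12.5 kHz, 27.36 kHz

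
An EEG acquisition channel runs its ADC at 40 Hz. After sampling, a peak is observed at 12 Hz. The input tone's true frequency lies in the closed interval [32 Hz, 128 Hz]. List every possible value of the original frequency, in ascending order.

Frequencies that alias to 12 Hz are k·fs ± 12 Hz for integer k ≥ 0.
k=0: 12 Hz.
k=1: 28 Hz, 52 Hz.
k=2: 68 Hz, 92 Hz.
k=3: 108 Hz, 132 Hz.
k=4: 148 Hz, 172 Hz.
Within [32 Hz, 128 Hz]: 52 Hz, 68 Hz, 92 Hz, 108 Hz.

52 Hz, 68 Hz, 92 Hz, 108 Hz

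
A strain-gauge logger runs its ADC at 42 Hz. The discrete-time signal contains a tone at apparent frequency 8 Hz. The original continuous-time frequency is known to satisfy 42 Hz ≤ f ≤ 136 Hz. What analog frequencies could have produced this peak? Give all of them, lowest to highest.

Frequencies that alias to 8 Hz are k·fs ± 8 Hz for integer k ≥ 0.
k=0: 8 Hz.
k=1: 34 Hz, 50 Hz.
k=2: 76 Hz, 92 Hz.
k=3: 118 Hz, 134 Hz.
k=4: 160 Hz, 176 Hz.
Within [42 Hz, 136 Hz]: 50 Hz, 76 Hz, 92 Hz, 118 Hz, 134 Hz.

50 Hz, 76 Hz, 92 Hz, 118 Hz, 134 Hz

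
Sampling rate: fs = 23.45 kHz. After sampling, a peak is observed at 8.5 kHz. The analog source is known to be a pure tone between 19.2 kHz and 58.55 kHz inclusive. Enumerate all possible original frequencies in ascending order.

31.95 kHz, 38.4 kHz, 55.4 kHz

Frequencies that alias to 8.5 kHz are k·fs ± 8.5 kHz for integer k ≥ 0.
k=0: 8.5 kHz.
k=1: 14.95 kHz, 31.95 kHz.
k=2: 38.4 kHz, 55.4 kHz.
k=3: 61.85 kHz, 78.85 kHz.
Within [19.2 kHz, 58.55 kHz]: 31.95 kHz, 38.4 kHz, 55.4 kHz.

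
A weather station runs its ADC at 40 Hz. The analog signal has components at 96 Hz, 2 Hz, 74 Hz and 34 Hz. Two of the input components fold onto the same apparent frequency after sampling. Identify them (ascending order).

34 Hz, 74 Hz

fs/2 = 20 Hz.
96 Hz mod fs = 16 Hz.
16 Hz ≤ fs/2 = 20 Hz, appears at 16 Hz.
2 Hz ≤ fs/2 = 20 Hz, passes unchanged.
74 Hz mod fs = 34 Hz.
34 Hz > fs/2 = 20 Hz, folds to fs − 34 Hz = 6 Hz.
34 Hz > fs/2 = 20 Hz, folds to fs − 34 Hz = 6 Hz.
34 Hz and 74 Hz both map to 6 Hz.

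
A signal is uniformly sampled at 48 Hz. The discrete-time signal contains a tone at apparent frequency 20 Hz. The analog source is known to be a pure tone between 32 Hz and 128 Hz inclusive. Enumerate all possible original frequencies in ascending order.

Frequencies that alias to 20 Hz are k·fs ± 20 Hz for integer k ≥ 0.
k=0: 20 Hz.
k=1: 28 Hz, 68 Hz.
k=2: 76 Hz, 116 Hz.
k=3: 124 Hz, 164 Hz.
k=4: 172 Hz, 212 Hz.
Within [32 Hz, 128 Hz]: 68 Hz, 76 Hz, 116 Hz, 124 Hz.

68 Hz, 76 Hz, 116 Hz, 124 Hz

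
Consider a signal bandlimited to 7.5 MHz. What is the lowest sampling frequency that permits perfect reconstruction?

15 MHz

Nyquist rate = 2 × 7.5 MHz = 15 MHz.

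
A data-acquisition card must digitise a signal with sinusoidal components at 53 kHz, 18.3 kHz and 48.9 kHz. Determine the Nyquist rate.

106 kHz

Highest-frequency component: 53 kHz.
Nyquist rate = 2 × 53 kHz = 106 kHz.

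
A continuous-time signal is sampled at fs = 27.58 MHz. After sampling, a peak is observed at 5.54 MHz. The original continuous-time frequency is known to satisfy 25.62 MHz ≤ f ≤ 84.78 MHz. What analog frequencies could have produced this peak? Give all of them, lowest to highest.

33.12 MHz, 49.62 MHz, 60.7 MHz, 77.2 MHz

Frequencies that alias to 5.54 MHz are k·fs ± 5.54 MHz for integer k ≥ 0.
k=0: 5.54 MHz.
k=1: 22.04 MHz, 33.12 MHz.
k=2: 49.62 MHz, 60.7 MHz.
k=3: 77.2 MHz, 88.28 MHz.
k=4: 104.78 MHz, 115.86 MHz.
Within [25.62 MHz, 84.78 MHz]: 33.12 MHz, 49.62 MHz, 60.7 MHz, 77.2 MHz.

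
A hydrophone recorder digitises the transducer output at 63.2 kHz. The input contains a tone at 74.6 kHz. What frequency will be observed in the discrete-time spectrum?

74.6 kHz mod fs = 11.4 kHz.
11.4 kHz ≤ fs/2 = 31.6 kHz, appears at 11.4 kHz.

11.4 kHz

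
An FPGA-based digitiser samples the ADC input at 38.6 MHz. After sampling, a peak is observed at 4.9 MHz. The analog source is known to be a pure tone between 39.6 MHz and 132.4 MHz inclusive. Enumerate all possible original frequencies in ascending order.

Frequencies that alias to 4.9 MHz are k·fs ± 4.9 MHz for integer k ≥ 0.
k=0: 4.9 MHz.
k=1: 33.7 MHz, 43.5 MHz.
k=2: 72.3 MHz, 82.1 MHz.
k=3: 110.9 MHz, 120.7 MHz.
k=4: 149.5 MHz, 159.3 MHz.
Within [39.6 MHz, 132.4 MHz]: 43.5 MHz, 72.3 MHz, 82.1 MHz, 110.9 MHz, 120.7 MHz.

43.5 MHz, 72.3 MHz, 82.1 MHz, 110.9 MHz, 120.7 MHz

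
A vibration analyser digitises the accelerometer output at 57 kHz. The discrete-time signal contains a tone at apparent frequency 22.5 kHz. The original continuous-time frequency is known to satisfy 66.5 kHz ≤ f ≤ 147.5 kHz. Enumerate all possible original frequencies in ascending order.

Frequencies that alias to 22.5 kHz are k·fs ± 22.5 kHz for integer k ≥ 0.
k=0: 22.5 kHz.
k=1: 34.5 kHz, 79.5 kHz.
k=2: 91.5 kHz, 136.5 kHz.
k=3: 148.5 kHz, 193.5 kHz.
Within [66.5 kHz, 147.5 kHz]: 79.5 kHz, 91.5 kHz, 136.5 kHz.

79.5 kHz, 91.5 kHz, 136.5 kHz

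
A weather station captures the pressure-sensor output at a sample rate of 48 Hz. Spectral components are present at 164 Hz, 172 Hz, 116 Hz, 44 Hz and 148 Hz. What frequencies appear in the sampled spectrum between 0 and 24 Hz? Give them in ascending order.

fs/2 = 24 Hz.
164 Hz mod fs = 20 Hz.
20 Hz ≤ fs/2 = 24 Hz, appears at 20 Hz.
172 Hz mod fs = 28 Hz.
28 Hz > fs/2 = 24 Hz, folds to fs − 28 Hz = 20 Hz.
116 Hz mod fs = 20 Hz.
20 Hz ≤ fs/2 = 24 Hz, appears at 20 Hz.
44 Hz > fs/2 = 24 Hz, folds to fs − 44 Hz = 4 Hz.
148 Hz mod fs = 4 Hz.
4 Hz ≤ fs/2 = 24 Hz, appears at 4 Hz.
Distinct values: {4 Hz, 20 Hz}.

4 Hz, 20 Hz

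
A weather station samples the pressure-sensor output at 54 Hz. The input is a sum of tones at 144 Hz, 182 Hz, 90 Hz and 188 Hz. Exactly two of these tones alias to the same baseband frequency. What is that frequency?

fs/2 = 27 Hz.
144 Hz mod fs = 36 Hz.
36 Hz > fs/2 = 27 Hz, folds to fs − 36 Hz = 18 Hz.
182 Hz mod fs = 20 Hz.
20 Hz ≤ fs/2 = 27 Hz, appears at 20 Hz.
90 Hz mod fs = 36 Hz.
36 Hz > fs/2 = 27 Hz, folds to fs − 36 Hz = 18 Hz.
188 Hz mod fs = 26 Hz.
26 Hz ≤ fs/2 = 27 Hz, appears at 26 Hz.
90 Hz and 144 Hz both map to 18 Hz.

18 Hz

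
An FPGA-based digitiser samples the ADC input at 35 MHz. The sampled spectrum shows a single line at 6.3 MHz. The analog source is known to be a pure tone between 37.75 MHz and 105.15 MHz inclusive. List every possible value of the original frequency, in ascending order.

41.3 MHz, 63.7 MHz, 76.3 MHz, 98.7 MHz

Frequencies that alias to 6.3 MHz are k·fs ± 6.3 MHz for integer k ≥ 0.
k=0: 6.3 MHz.
k=1: 28.7 MHz, 41.3 MHz.
k=2: 63.7 MHz, 76.3 MHz.
k=3: 98.7 MHz, 111.3 MHz.
k=4: 133.7 MHz, 146.3 MHz.
Within [37.75 MHz, 105.15 MHz]: 41.3 MHz, 63.7 MHz, 76.3 MHz, 98.7 MHz.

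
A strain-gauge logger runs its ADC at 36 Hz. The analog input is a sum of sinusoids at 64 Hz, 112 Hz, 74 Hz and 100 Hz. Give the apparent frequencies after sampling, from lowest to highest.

2 Hz, 4 Hz, 8 Hz

fs/2 = 18 Hz.
64 Hz mod fs = 28 Hz.
28 Hz > fs/2 = 18 Hz, folds to fs − 28 Hz = 8 Hz.
112 Hz mod fs = 4 Hz.
4 Hz ≤ fs/2 = 18 Hz, appears at 4 Hz.
74 Hz mod fs = 2 Hz.
2 Hz ≤ fs/2 = 18 Hz, appears at 2 Hz.
100 Hz mod fs = 28 Hz.
28 Hz > fs/2 = 18 Hz, folds to fs − 28 Hz = 8 Hz.
Distinct values: {2 Hz, 4 Hz, 8 Hz}.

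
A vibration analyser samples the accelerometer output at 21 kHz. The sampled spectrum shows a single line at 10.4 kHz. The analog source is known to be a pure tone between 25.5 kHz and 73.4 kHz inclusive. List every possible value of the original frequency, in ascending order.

31.4 kHz, 31.6 kHz, 52.4 kHz, 52.6 kHz, 73.4 kHz

Frequencies that alias to 10.4 kHz are k·fs ± 10.4 kHz for integer k ≥ 0.
k=0: 10.4 kHz.
k=1: 10.6 kHz, 31.4 kHz.
k=2: 31.6 kHz, 52.4 kHz.
k=3: 52.6 kHz, 73.4 kHz.
k=4: 73.6 kHz, 94.4 kHz.
Within [25.5 kHz, 73.4 kHz]: 31.4 kHz, 31.6 kHz, 52.4 kHz, 52.6 kHz, 73.4 kHz.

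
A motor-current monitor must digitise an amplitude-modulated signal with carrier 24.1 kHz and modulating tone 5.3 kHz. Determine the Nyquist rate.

58.8 kHz

AM sidebands sit at fc ± fm = 18.8 kHz and 29.4 kHz.
Highest-frequency component: 29.4 kHz.
Nyquist rate = 2 × 29.4 kHz = 58.8 kHz.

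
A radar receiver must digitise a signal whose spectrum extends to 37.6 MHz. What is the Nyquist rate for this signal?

75.2 MHz

Nyquist rate = 2 × 37.6 MHz = 75.2 MHz.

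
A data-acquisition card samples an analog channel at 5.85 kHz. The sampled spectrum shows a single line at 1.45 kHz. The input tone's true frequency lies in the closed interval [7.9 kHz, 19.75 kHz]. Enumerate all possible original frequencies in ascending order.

10.25 kHz, 13.15 kHz, 16.1 kHz, 19 kHz

Frequencies that alias to 1.45 kHz are k·fs ± 1.45 kHz for integer k ≥ 0.
k=0: 1.45 kHz.
k=1: 4.4 kHz, 7.3 kHz.
k=2: 10.25 kHz, 13.15 kHz.
k=3: 16.1 kHz, 19 kHz.
k=4: 21.95 kHz, 24.85 kHz.
Within [7.9 kHz, 19.75 kHz]: 10.25 kHz, 13.15 kHz, 16.1 kHz, 19 kHz.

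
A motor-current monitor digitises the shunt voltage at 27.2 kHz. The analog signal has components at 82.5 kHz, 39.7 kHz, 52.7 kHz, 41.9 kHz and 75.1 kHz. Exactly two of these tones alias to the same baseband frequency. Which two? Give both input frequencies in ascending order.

fs/2 = 13.6 kHz.
82.5 kHz mod fs = 0.9 kHz.
0.9 kHz ≤ fs/2 = 13.6 kHz, appears at 0.9 kHz.
39.7 kHz mod fs = 12.5 kHz.
12.5 kHz ≤ fs/2 = 13.6 kHz, appears at 12.5 kHz.
52.7 kHz mod fs = 25.5 kHz.
25.5 kHz > fs/2 = 13.6 kHz, folds to fs − 25.5 kHz = 1.7 kHz.
41.9 kHz mod fs = 14.7 kHz.
14.7 kHz > fs/2 = 13.6 kHz, folds to fs − 14.7 kHz = 12.5 kHz.
75.1 kHz mod fs = 20.7 kHz.
20.7 kHz > fs/2 = 13.6 kHz, folds to fs − 20.7 kHz = 6.5 kHz.
39.7 kHz and 41.9 kHz both map to 12.5 kHz.

39.7 kHz, 41.9 kHz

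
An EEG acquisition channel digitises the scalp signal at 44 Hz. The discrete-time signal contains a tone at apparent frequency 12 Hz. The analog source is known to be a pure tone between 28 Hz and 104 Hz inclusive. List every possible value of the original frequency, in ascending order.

Frequencies that alias to 12 Hz are k·fs ± 12 Hz for integer k ≥ 0.
k=0: 12 Hz.
k=1: 32 Hz, 56 Hz.
k=2: 76 Hz, 100 Hz.
k=3: 120 Hz, 144 Hz.
Within [28 Hz, 104 Hz]: 32 Hz, 56 Hz, 76 Hz, 100 Hz.

32 Hz, 56 Hz, 76 Hz, 100 Hz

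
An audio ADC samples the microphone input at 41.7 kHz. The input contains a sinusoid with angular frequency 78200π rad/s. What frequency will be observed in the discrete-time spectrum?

ω = 78200π rad/s → f = ω/(2π) = 39100 Hz = 39.1 kHz.
39.1 kHz > fs/2 = 20.85 kHz, folds to fs − 39.1 kHz = 2.6 kHz.

2.6 kHz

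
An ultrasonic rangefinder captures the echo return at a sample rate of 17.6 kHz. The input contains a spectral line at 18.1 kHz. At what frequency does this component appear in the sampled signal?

18.1 kHz mod fs = 0.5 kHz.
0.5 kHz ≤ fs/2 = 8.8 kHz, appears at 0.5 kHz.

0.5 kHz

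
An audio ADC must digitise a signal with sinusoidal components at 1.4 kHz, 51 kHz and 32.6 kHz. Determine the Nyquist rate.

102 kHz

Highest-frequency component: 51 kHz.
Nyquist rate = 2 × 51 kHz = 102 kHz.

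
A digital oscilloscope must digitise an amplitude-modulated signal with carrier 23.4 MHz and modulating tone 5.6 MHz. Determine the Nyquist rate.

58 MHz

AM sidebands sit at fc ± fm = 17.8 MHz and 29 MHz.
Highest-frequency component: 29 MHz.
Nyquist rate = 2 × 29 MHz = 58 MHz.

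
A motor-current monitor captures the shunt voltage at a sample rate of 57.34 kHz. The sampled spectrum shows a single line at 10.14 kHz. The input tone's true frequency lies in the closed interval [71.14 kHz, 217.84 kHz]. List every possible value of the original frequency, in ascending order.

104.54 kHz, 124.82 kHz, 161.88 kHz, 182.16 kHz

Frequencies that alias to 10.14 kHz are k·fs ± 10.14 kHz for integer k ≥ 0.
k=0: 10.14 kHz.
k=1: 47.2 kHz, 67.48 kHz.
k=2: 104.54 kHz, 124.82 kHz.
k=3: 161.88 kHz, 182.16 kHz.
k=4: 219.22 kHz, 239.5 kHz.
Within [71.14 kHz, 217.84 kHz]: 104.54 kHz, 124.82 kHz, 161.88 kHz, 182.16 kHz.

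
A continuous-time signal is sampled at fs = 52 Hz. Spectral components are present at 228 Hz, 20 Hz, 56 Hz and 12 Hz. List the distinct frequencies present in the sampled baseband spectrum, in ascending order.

fs/2 = 26 Hz.
228 Hz mod fs = 20 Hz.
20 Hz ≤ fs/2 = 26 Hz, appears at 20 Hz.
20 Hz ≤ fs/2 = 26 Hz, passes unchanged.
56 Hz mod fs = 4 Hz.
4 Hz ≤ fs/2 = 26 Hz, appears at 4 Hz.
12 Hz ≤ fs/2 = 26 Hz, passes unchanged.
Distinct values: {4 Hz, 12 Hz, 20 Hz}.

4 Hz, 12 Hz, 20 Hz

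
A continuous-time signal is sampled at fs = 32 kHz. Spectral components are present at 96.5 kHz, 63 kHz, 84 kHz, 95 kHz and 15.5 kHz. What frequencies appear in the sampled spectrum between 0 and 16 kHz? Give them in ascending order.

fs/2 = 16 kHz.
96.5 kHz mod fs = 0.5 kHz.
0.5 kHz ≤ fs/2 = 16 kHz, appears at 0.5 kHz.
63 kHz mod fs = 31 kHz.
31 kHz > fs/2 = 16 kHz, folds to fs − 31 kHz = 1 kHz.
84 kHz mod fs = 20 kHz.
20 kHz > fs/2 = 16 kHz, folds to fs − 20 kHz = 12 kHz.
95 kHz mod fs = 31 kHz.
31 kHz > fs/2 = 16 kHz, folds to fs − 31 kHz = 1 kHz.
15.5 kHz ≤ fs/2 = 16 kHz, passes unchanged.
Distinct values: {0.5 kHz, 1 kHz, 12 kHz, 15.5 kHz}.

0.5 kHz, 1 kHz, 12 kHz, 15.5 kHz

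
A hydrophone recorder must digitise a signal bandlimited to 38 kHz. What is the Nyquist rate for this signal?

Nyquist rate = 2 × 38 kHz = 76 kHz.

76 kHz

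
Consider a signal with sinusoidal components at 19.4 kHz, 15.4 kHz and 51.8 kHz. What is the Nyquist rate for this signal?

103.6 kHz

Highest-frequency component: 51.8 kHz.
Nyquist rate = 2 × 51.8 kHz = 103.6 kHz.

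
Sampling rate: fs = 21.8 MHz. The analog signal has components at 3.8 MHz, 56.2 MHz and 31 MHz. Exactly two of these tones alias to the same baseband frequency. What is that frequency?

9.2 MHz

fs/2 = 10.9 MHz.
3.8 MHz ≤ fs/2 = 10.9 MHz, passes unchanged.
56.2 MHz mod fs = 12.6 MHz.
12.6 MHz > fs/2 = 10.9 MHz, folds to fs − 12.6 MHz = 9.2 MHz.
31 MHz mod fs = 9.2 MHz.
9.2 MHz ≤ fs/2 = 10.9 MHz, appears at 9.2 MHz.
31 MHz and 56.2 MHz both map to 9.2 MHz.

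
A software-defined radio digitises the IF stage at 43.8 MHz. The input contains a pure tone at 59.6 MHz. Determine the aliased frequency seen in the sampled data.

59.6 MHz mod fs = 15.8 MHz.
15.8 MHz ≤ fs/2 = 21.9 MHz, appears at 15.8 MHz.

15.8 MHz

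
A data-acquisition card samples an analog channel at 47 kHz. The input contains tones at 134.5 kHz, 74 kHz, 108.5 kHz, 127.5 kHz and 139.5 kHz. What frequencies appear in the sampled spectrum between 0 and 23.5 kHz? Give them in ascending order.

fs/2 = 23.5 kHz.
134.5 kHz mod fs = 40.5 kHz.
40.5 kHz > fs/2 = 23.5 kHz, folds to fs − 40.5 kHz = 6.5 kHz.
74 kHz mod fs = 27 kHz.
27 kHz > fs/2 = 23.5 kHz, folds to fs − 27 kHz = 20 kHz.
108.5 kHz mod fs = 14.5 kHz.
14.5 kHz ≤ fs/2 = 23.5 kHz, appears at 14.5 kHz.
127.5 kHz mod fs = 33.5 kHz.
33.5 kHz > fs/2 = 23.5 kHz, folds to fs − 33.5 kHz = 13.5 kHz.
139.5 kHz mod fs = 45.5 kHz.
45.5 kHz > fs/2 = 23.5 kHz, folds to fs − 45.5 kHz = 1.5 kHz.
Distinct values: {1.5 kHz, 6.5 kHz, 13.5 kHz, 14.5 kHz, 20 kHz}.

1.5 kHz, 6.5 kHz, 13.5 kHz, 14.5 kHz, 20 kHz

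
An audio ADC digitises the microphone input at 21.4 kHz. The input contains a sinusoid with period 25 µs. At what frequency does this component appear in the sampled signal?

2.8 kHz

T = 25 µs → f = 1/T = 40 kHz.
40 kHz mod fs = 18.6 kHz.
18.6 kHz > fs/2 = 10.7 kHz, folds to fs − 18.6 kHz = 2.8 kHz.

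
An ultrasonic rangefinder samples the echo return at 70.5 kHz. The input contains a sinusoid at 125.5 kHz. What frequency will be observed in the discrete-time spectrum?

15.5 kHz

125.5 kHz mod fs = 55 kHz.
55 kHz > fs/2 = 35.25 kHz, folds to fs − 55 kHz = 15.5 kHz.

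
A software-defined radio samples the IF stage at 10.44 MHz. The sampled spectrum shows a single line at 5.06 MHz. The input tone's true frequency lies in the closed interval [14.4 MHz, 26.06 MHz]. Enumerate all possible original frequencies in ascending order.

15.5 MHz, 15.82 MHz, 25.94 MHz

Frequencies that alias to 5.06 MHz are k·fs ± 5.06 MHz for integer k ≥ 0.
k=0: 5.06 MHz.
k=1: 5.38 MHz, 15.5 MHz.
k=2: 15.82 MHz, 25.94 MHz.
k=3: 26.26 MHz, 36.38 MHz.
Within [14.4 MHz, 26.06 MHz]: 15.5 MHz, 15.82 MHz, 25.94 MHz.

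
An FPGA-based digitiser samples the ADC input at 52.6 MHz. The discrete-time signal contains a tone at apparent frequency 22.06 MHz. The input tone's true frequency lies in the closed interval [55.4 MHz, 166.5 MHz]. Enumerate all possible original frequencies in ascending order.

Frequencies that alias to 22.06 MHz are k·fs ± 22.06 MHz for integer k ≥ 0.
k=0: 22.06 MHz.
k=1: 30.54 MHz, 74.66 MHz.
k=2: 83.14 MHz, 127.26 MHz.
k=3: 135.74 MHz, 179.86 MHz.
k=4: 188.34 MHz, 232.46 MHz.
Within [55.4 MHz, 166.5 MHz]: 74.66 MHz, 83.14 MHz, 127.26 MHz, 135.74 MHz.

74.66 MHz, 83.14 MHz, 127.26 MHz, 135.74 MHz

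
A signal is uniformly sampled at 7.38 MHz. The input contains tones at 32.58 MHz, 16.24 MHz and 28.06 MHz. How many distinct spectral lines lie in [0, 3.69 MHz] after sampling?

3

fs/2 = 3.69 MHz.
32.58 MHz mod fs = 3.06 MHz.
3.06 MHz ≤ fs/2 = 3.69 MHz, appears at 3.06 MHz.
16.24 MHz mod fs = 1.48 MHz.
1.48 MHz ≤ fs/2 = 3.69 MHz, appears at 1.48 MHz.
28.06 MHz mod fs = 5.92 MHz.
5.92 MHz > fs/2 = 3.69 MHz, folds to fs − 5.92 MHz = 1.46 MHz.
Distinct values: {1.46 MHz, 1.48 MHz, 3.06 MHz} → 3.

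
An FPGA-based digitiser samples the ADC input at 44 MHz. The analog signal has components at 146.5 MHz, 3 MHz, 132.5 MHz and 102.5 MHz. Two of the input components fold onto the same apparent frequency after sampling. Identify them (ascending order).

102.5 MHz, 146.5 MHz

fs/2 = 22 MHz.
146.5 MHz mod fs = 14.5 MHz.
14.5 MHz ≤ fs/2 = 22 MHz, appears at 14.5 MHz.
3 MHz ≤ fs/2 = 22 MHz, passes unchanged.
132.5 MHz mod fs = 0.5 MHz.
0.5 MHz ≤ fs/2 = 22 MHz, appears at 0.5 MHz.
102.5 MHz mod fs = 14.5 MHz.
14.5 MHz ≤ fs/2 = 22 MHz, appears at 14.5 MHz.
102.5 MHz and 146.5 MHz both map to 14.5 MHz.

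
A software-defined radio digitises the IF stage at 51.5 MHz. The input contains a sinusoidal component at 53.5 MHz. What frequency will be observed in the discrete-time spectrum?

53.5 MHz mod fs = 2 MHz.
2 MHz ≤ fs/2 = 25.75 MHz, appears at 2 MHz.

2 MHz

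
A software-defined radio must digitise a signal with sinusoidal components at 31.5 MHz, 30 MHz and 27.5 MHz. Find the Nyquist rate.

Highest-frequency component: 31.5 MHz.
Nyquist rate = 2 × 31.5 MHz = 63 MHz.

63 MHz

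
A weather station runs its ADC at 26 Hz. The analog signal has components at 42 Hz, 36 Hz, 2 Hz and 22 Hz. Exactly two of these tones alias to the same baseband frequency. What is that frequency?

10 Hz

fs/2 = 13 Hz.
42 Hz mod fs = 16 Hz.
16 Hz > fs/2 = 13 Hz, folds to fs − 16 Hz = 10 Hz.
36 Hz mod fs = 10 Hz.
10 Hz ≤ fs/2 = 13 Hz, appears at 10 Hz.
2 Hz ≤ fs/2 = 13 Hz, passes unchanged.
22 Hz > fs/2 = 13 Hz, folds to fs − 22 Hz = 4 Hz.
36 Hz and 42 Hz both map to 10 Hz.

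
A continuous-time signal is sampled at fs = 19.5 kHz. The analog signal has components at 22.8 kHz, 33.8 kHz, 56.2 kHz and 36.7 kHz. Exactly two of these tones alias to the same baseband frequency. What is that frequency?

2.3 kHz

fs/2 = 9.75 kHz.
22.8 kHz mod fs = 3.3 kHz.
3.3 kHz ≤ fs/2 = 9.75 kHz, appears at 3.3 kHz.
33.8 kHz mod fs = 14.3 kHz.
14.3 kHz > fs/2 = 9.75 kHz, folds to fs − 14.3 kHz = 5.2 kHz.
56.2 kHz mod fs = 17.2 kHz.
17.2 kHz > fs/2 = 9.75 kHz, folds to fs − 17.2 kHz = 2.3 kHz.
36.7 kHz mod fs = 17.2 kHz.
17.2 kHz > fs/2 = 9.75 kHz, folds to fs − 17.2 kHz = 2.3 kHz.
36.7 kHz and 56.2 kHz both map to 2.3 kHz.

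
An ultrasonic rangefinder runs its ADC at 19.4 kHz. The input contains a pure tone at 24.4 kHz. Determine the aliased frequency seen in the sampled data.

24.4 kHz mod fs = 5 kHz.
5 kHz ≤ fs/2 = 9.7 kHz, appears at 5 kHz.

5 kHz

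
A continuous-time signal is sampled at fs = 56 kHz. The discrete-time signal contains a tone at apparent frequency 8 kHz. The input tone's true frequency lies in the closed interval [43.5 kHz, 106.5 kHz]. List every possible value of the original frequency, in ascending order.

Frequencies that alias to 8 kHz are k·fs ± 8 kHz for integer k ≥ 0.
k=0: 8 kHz.
k=1: 48 kHz, 64 kHz.
k=2: 104 kHz, 120 kHz.
k=3: 160 kHz, 176 kHz.
Within [43.5 kHz, 106.5 kHz]: 48 kHz, 64 kHz, 104 kHz.

48 kHz, 64 kHz, 104 kHz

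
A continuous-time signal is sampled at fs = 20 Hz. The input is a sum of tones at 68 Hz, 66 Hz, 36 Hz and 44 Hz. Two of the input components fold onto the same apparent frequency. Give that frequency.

fs/2 = 10 Hz.
68 Hz mod fs = 8 Hz.
8 Hz ≤ fs/2 = 10 Hz, appears at 8 Hz.
66 Hz mod fs = 6 Hz.
6 Hz ≤ fs/2 = 10 Hz, appears at 6 Hz.
36 Hz mod fs = 16 Hz.
16 Hz > fs/2 = 10 Hz, folds to fs − 16 Hz = 4 Hz.
44 Hz mod fs = 4 Hz.
4 Hz ≤ fs/2 = 10 Hz, appears at 4 Hz.
36 Hz and 44 Hz both map to 4 Hz.

4 Hz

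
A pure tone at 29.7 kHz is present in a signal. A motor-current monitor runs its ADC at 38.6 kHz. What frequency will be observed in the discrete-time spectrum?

8.9 kHz

29.7 kHz > fs/2 = 19.3 kHz, folds to fs − 29.7 kHz = 8.9 kHz.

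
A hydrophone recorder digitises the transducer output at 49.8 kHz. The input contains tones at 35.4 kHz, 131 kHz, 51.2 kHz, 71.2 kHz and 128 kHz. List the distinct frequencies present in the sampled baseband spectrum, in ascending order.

1.4 kHz, 14.4 kHz, 18.4 kHz, 21.4 kHz

fs/2 = 24.9 kHz.
35.4 kHz > fs/2 = 24.9 kHz, folds to fs − 35.4 kHz = 14.4 kHz.
131 kHz mod fs = 31.4 kHz.
31.4 kHz > fs/2 = 24.9 kHz, folds to fs − 31.4 kHz = 18.4 kHz.
51.2 kHz mod fs = 1.4 kHz.
1.4 kHz ≤ fs/2 = 24.9 kHz, appears at 1.4 kHz.
71.2 kHz mod fs = 21.4 kHz.
21.4 kHz ≤ fs/2 = 24.9 kHz, appears at 21.4 kHz.
128 kHz mod fs = 28.4 kHz.
28.4 kHz > fs/2 = 24.9 kHz, folds to fs − 28.4 kHz = 21.4 kHz.
Distinct values: {1.4 kHz, 14.4 kHz, 18.4 kHz, 21.4 kHz}.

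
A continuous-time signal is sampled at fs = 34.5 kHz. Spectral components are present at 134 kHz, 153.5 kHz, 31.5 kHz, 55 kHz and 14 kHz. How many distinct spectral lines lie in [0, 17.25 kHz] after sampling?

fs/2 = 17.25 kHz.
134 kHz mod fs = 30.5 kHz.
30.5 kHz > fs/2 = 17.25 kHz, folds to fs − 30.5 kHz = 4 kHz.
153.5 kHz mod fs = 15.5 kHz.
15.5 kHz ≤ fs/2 = 17.25 kHz, appears at 15.5 kHz.
31.5 kHz > fs/2 = 17.25 kHz, folds to fs − 31.5 kHz = 3 kHz.
55 kHz mod fs = 20.5 kHz.
20.5 kHz > fs/2 = 17.25 kHz, folds to fs − 20.5 kHz = 14 kHz.
14 kHz ≤ fs/2 = 17.25 kHz, passes unchanged.
Distinct values: {3 kHz, 4 kHz, 14 kHz, 15.5 kHz} → 4.

4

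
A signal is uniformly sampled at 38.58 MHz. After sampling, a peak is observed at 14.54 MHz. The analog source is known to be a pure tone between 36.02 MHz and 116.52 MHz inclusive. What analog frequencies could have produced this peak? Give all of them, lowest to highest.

53.12 MHz, 62.62 MHz, 91.7 MHz, 101.2 MHz

Frequencies that alias to 14.54 MHz are k·fs ± 14.54 MHz for integer k ≥ 0.
k=0: 14.54 MHz.
k=1: 24.04 MHz, 53.12 MHz.
k=2: 62.62 MHz, 91.7 MHz.
k=3: 101.2 MHz, 130.28 MHz.
k=4: 139.78 MHz, 168.86 MHz.
Within [36.02 MHz, 116.52 MHz]: 53.12 MHz, 62.62 MHz, 91.7 MHz, 101.2 MHz.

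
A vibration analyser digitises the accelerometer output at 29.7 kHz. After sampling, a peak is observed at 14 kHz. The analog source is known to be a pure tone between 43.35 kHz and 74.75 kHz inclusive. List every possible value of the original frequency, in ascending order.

43.7 kHz, 45.4 kHz, 73.4 kHz

Frequencies that alias to 14 kHz are k·fs ± 14 kHz for integer k ≥ 0.
k=0: 14 kHz.
k=1: 15.7 kHz, 43.7 kHz.
k=2: 45.4 kHz, 73.4 kHz.
k=3: 75.1 kHz, 103.1 kHz.
Within [43.35 kHz, 74.75 kHz]: 43.7 kHz, 45.4 kHz, 73.4 kHz.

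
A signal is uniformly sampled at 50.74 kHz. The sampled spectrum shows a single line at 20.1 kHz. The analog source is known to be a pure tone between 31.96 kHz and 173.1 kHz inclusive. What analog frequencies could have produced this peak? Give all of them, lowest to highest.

Frequencies that alias to 20.1 kHz are k·fs ± 20.1 kHz for integer k ≥ 0.
k=0: 20.1 kHz.
k=1: 30.64 kHz, 70.84 kHz.
k=2: 81.38 kHz, 121.58 kHz.
k=3: 132.12 kHz, 172.32 kHz.
k=4: 182.86 kHz, 223.06 kHz.
Within [31.96 kHz, 173.1 kHz]: 70.84 kHz, 81.38 kHz, 121.58 kHz, 132.12 kHz, 172.32 kHz.

70.84 kHz, 81.38 kHz, 121.58 kHz, 132.12 kHz, 172.32 kHz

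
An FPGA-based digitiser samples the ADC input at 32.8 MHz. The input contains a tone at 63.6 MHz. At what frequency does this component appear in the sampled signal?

2 MHz

63.6 MHz mod fs = 30.8 MHz.
30.8 MHz > fs/2 = 16.4 MHz, folds to fs − 30.8 MHz = 2 MHz.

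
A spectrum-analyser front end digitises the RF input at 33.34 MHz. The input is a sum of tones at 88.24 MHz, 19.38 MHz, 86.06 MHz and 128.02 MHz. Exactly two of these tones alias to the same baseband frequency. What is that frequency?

fs/2 = 16.67 MHz.
88.24 MHz mod fs = 21.56 MHz.
21.56 MHz > fs/2 = 16.67 MHz, folds to fs − 21.56 MHz = 11.78 MHz.
19.38 MHz > fs/2 = 16.67 MHz, folds to fs − 19.38 MHz = 13.96 MHz.
86.06 MHz mod fs = 19.38 MHz.
19.38 MHz > fs/2 = 16.67 MHz, folds to fs − 19.38 MHz = 13.96 MHz.
128.02 MHz mod fs = 28 MHz.
28 MHz > fs/2 = 16.67 MHz, folds to fs − 28 MHz = 5.34 MHz.
19.38 MHz and 86.06 MHz both map to 13.96 MHz.

13.96 MHz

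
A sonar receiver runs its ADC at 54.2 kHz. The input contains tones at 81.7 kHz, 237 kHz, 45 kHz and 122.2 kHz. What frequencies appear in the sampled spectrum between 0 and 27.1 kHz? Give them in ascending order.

fs/2 = 27.1 kHz.
81.7 kHz mod fs = 27.5 kHz.
27.5 kHz > fs/2 = 27.1 kHz, folds to fs − 27.5 kHz = 26.7 kHz.
237 kHz mod fs = 20.2 kHz.
20.2 kHz ≤ fs/2 = 27.1 kHz, appears at 20.2 kHz.
45 kHz > fs/2 = 27.1 kHz, folds to fs − 45 kHz = 9.2 kHz.
122.2 kHz mod fs = 13.8 kHz.
13.8 kHz ≤ fs/2 = 27.1 kHz, appears at 13.8 kHz.
Distinct values: {9.2 kHz, 13.8 kHz, 20.2 kHz, 26.7 kHz}.

9.2 kHz, 13.8 kHz, 20.2 kHz, 26.7 kHz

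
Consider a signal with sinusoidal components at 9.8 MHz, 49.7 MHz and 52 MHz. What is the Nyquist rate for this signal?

Highest-frequency component: 52 MHz.
Nyquist rate = 2 × 52 MHz = 104 MHz.

104 MHz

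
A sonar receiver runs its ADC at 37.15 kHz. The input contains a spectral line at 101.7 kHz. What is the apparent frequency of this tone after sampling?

101.7 kHz mod fs = 27.4 kHz.
27.4 kHz > fs/2 = 18.575 kHz, folds to fs − 27.4 kHz = 9.75 kHz.

9.75 kHz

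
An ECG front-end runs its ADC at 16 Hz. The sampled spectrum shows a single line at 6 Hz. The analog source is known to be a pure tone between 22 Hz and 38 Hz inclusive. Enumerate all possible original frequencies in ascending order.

22 Hz, 26 Hz, 38 Hz

Frequencies that alias to 6 Hz are k·fs ± 6 Hz for integer k ≥ 0.
k=0: 6 Hz.
k=1: 10 Hz, 22 Hz.
k=2: 26 Hz, 38 Hz.
k=3: 42 Hz, 54 Hz.
Within [22 Hz, 38 Hz]: 22 Hz, 26 Hz, 38 Hz.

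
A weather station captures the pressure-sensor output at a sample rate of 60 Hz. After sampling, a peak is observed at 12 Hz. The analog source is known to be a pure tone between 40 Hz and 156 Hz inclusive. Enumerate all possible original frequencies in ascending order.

Frequencies that alias to 12 Hz are k·fs ± 12 Hz for integer k ≥ 0.
k=0: 12 Hz.
k=1: 48 Hz, 72 Hz.
k=2: 108 Hz, 132 Hz.
k=3: 168 Hz, 192 Hz.
Within [40 Hz, 156 Hz]: 48 Hz, 72 Hz, 108 Hz, 132 Hz.

48 Hz, 72 Hz, 108 Hz, 132 Hz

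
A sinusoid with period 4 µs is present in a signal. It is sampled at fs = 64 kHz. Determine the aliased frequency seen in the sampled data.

6 kHz

T = 4 µs → f = 1/T = 250 kHz.
250 kHz mod fs = 58 kHz.
58 kHz > fs/2 = 32 kHz, folds to fs − 58 kHz = 6 kHz.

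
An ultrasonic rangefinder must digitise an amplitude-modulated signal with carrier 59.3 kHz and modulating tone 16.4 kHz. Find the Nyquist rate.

151.4 kHz

AM sidebands sit at fc ± fm = 42.9 kHz and 75.7 kHz.
Highest-frequency component: 75.7 kHz.
Nyquist rate = 2 × 75.7 kHz = 151.4 kHz.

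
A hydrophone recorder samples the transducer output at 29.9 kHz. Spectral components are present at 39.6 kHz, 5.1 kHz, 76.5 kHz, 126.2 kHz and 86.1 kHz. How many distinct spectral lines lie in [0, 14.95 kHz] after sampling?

5

fs/2 = 14.95 kHz.
39.6 kHz mod fs = 9.7 kHz.
9.7 kHz ≤ fs/2 = 14.95 kHz, appears at 9.7 kHz.
5.1 kHz ≤ fs/2 = 14.95 kHz, passes unchanged.
76.5 kHz mod fs = 16.7 kHz.
16.7 kHz > fs/2 = 14.95 kHz, folds to fs − 16.7 kHz = 13.2 kHz.
126.2 kHz mod fs = 6.6 kHz.
6.6 kHz ≤ fs/2 = 14.95 kHz, appears at 6.6 kHz.
86.1 kHz mod fs = 26.3 kHz.
26.3 kHz > fs/2 = 14.95 kHz, folds to fs − 26.3 kHz = 3.6 kHz.
Distinct values: {3.6 kHz, 5.1 kHz, 6.6 kHz, 9.7 kHz, 13.2 kHz} → 5.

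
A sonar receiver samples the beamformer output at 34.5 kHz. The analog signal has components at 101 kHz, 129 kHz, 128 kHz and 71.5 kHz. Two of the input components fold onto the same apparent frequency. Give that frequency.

fs/2 = 17.25 kHz.
101 kHz mod fs = 32 kHz.
32 kHz > fs/2 = 17.25 kHz, folds to fs − 32 kHz = 2.5 kHz.
129 kHz mod fs = 25.5 kHz.
25.5 kHz > fs/2 = 17.25 kHz, folds to fs − 25.5 kHz = 9 kHz.
128 kHz mod fs = 24.5 kHz.
24.5 kHz > fs/2 = 17.25 kHz, folds to fs − 24.5 kHz = 10 kHz.
71.5 kHz mod fs = 2.5 kHz.
2.5 kHz ≤ fs/2 = 17.25 kHz, appears at 2.5 kHz.
71.5 kHz and 101 kHz both map to 2.5 kHz.

2.5 kHz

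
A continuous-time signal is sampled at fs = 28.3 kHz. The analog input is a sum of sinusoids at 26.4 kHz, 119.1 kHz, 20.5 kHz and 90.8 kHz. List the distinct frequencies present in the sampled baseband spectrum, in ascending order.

1.9 kHz, 5.9 kHz, 7.8 kHz

fs/2 = 14.15 kHz.
26.4 kHz > fs/2 = 14.15 kHz, folds to fs − 26.4 kHz = 1.9 kHz.
119.1 kHz mod fs = 5.9 kHz.
5.9 kHz ≤ fs/2 = 14.15 kHz, appears at 5.9 kHz.
20.5 kHz > fs/2 = 14.15 kHz, folds to fs − 20.5 kHz = 7.8 kHz.
90.8 kHz mod fs = 5.9 kHz.
5.9 kHz ≤ fs/2 = 14.15 kHz, appears at 5.9 kHz.
Distinct values: {1.9 kHz, 5.9 kHz, 7.8 kHz}.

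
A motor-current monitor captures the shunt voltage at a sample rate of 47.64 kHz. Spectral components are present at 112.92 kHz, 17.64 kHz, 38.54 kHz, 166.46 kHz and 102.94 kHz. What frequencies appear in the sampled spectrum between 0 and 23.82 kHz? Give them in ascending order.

7.66 kHz, 9.1 kHz, 17.64 kHz, 23.54 kHz

fs/2 = 23.82 kHz.
112.92 kHz mod fs = 17.64 kHz.
17.64 kHz ≤ fs/2 = 23.82 kHz, appears at 17.64 kHz.
17.64 kHz ≤ fs/2 = 23.82 kHz, passes unchanged.
38.54 kHz > fs/2 = 23.82 kHz, folds to fs − 38.54 kHz = 9.1 kHz.
166.46 kHz mod fs = 23.54 kHz.
23.54 kHz ≤ fs/2 = 23.82 kHz, appears at 23.54 kHz.
102.94 kHz mod fs = 7.66 kHz.
7.66 kHz ≤ fs/2 = 23.82 kHz, appears at 7.66 kHz.
Distinct values: {7.66 kHz, 9.1 kHz, 17.64 kHz, 23.54 kHz}.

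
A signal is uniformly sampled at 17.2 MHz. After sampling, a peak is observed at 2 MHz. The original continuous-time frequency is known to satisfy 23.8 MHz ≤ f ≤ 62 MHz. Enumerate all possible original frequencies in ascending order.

32.4 MHz, 36.4 MHz, 49.6 MHz, 53.6 MHz

Frequencies that alias to 2 MHz are k·fs ± 2 MHz for integer k ≥ 0.
k=0: 2 MHz.
k=1: 15.2 MHz, 19.2 MHz.
k=2: 32.4 MHz, 36.4 MHz.
k=3: 49.6 MHz, 53.6 MHz.
k=4: 66.8 MHz, 70.8 MHz.
Within [23.8 MHz, 62 MHz]: 32.4 MHz, 36.4 MHz, 49.6 MHz, 53.6 MHz.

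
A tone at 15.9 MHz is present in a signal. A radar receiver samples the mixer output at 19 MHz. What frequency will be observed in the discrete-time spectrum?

3.1 MHz

15.9 MHz > fs/2 = 9.5 MHz, folds to fs − 15.9 MHz = 3.1 MHz.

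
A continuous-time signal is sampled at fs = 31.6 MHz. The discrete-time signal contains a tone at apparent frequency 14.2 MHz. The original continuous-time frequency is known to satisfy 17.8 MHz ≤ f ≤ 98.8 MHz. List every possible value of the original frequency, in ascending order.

45.8 MHz, 49 MHz, 77.4 MHz, 80.6 MHz

Frequencies that alias to 14.2 MHz are k·fs ± 14.2 MHz for integer k ≥ 0.
k=0: 14.2 MHz.
k=1: 17.4 MHz, 45.8 MHz.
k=2: 49 MHz, 77.4 MHz.
k=3: 80.6 MHz, 109 MHz.
k=4: 112.2 MHz, 140.6 MHz.
Within [17.8 MHz, 98.8 MHz]: 45.8 MHz, 49 MHz, 77.4 MHz, 80.6 MHz.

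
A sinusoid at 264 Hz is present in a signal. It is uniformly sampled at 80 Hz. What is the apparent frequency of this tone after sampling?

24 Hz

264 Hz mod fs = 24 Hz.
24 Hz ≤ fs/2 = 40 Hz, appears at 24 Hz.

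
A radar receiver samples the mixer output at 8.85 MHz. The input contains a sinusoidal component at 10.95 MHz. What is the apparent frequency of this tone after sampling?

10.95 MHz mod fs = 2.1 MHz.
2.1 MHz ≤ fs/2 = 4.425 MHz, appears at 2.1 MHz.

2.1 MHz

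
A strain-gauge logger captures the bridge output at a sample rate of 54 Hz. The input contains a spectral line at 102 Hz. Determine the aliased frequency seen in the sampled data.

102 Hz mod fs = 48 Hz.
48 Hz > fs/2 = 27 Hz, folds to fs − 48 Hz = 6 Hz.

6 Hz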